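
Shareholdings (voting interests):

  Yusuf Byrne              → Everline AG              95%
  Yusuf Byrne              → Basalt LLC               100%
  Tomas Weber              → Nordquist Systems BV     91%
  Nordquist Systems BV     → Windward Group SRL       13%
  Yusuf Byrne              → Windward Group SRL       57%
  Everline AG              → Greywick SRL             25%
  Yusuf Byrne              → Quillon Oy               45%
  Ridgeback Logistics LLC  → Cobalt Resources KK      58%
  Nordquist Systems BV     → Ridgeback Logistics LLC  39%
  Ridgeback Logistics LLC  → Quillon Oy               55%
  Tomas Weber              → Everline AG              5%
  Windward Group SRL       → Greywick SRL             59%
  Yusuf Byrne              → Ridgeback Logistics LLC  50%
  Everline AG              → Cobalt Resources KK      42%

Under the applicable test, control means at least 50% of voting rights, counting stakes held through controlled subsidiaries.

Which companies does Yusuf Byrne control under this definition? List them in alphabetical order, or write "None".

Basalt LLC, Cobalt Resources KK, Everline AG, Greywick SRL, Quillon Oy, Ridgeback Logistics LLC, Windward Group SRL

Yusuf holds 95% of Everline, so Yusuf controls Everline.
Yusuf holds 100% of Basalt, so Yusuf controls Basalt.
Yusuf holds 50% of Ridgeback, so Yusuf controls Ridgeback.
Yusuf holds 57% of Windward, so Yusuf controls Windward.
Everline and Ridgeback together hold 42% + 58% = 100% of Cobalt, so Yusuf controls Cobalt.
Windward and Everline together hold 59% + 25% = 84% of Greywick, so Yusuf controls Greywick.
Ridgeback and Yusuf together hold 55% + 45% = 100% of Quillon, so Yusuf controls Quillon.
No other company's threshold is met.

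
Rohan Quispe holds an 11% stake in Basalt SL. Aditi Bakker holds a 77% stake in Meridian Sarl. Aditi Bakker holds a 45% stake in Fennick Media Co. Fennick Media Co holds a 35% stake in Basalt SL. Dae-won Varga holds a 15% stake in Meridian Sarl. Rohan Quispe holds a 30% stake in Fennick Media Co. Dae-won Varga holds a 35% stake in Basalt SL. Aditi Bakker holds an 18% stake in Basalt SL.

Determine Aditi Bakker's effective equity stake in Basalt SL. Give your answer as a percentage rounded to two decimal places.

33.75%

Aditi reaches Basalt along 2 paths.
Direct stake: 18% = 18%.
Via Fennick: 45% × 35% = 15.75%.
Total: 18% + 15.75% = 33.75%.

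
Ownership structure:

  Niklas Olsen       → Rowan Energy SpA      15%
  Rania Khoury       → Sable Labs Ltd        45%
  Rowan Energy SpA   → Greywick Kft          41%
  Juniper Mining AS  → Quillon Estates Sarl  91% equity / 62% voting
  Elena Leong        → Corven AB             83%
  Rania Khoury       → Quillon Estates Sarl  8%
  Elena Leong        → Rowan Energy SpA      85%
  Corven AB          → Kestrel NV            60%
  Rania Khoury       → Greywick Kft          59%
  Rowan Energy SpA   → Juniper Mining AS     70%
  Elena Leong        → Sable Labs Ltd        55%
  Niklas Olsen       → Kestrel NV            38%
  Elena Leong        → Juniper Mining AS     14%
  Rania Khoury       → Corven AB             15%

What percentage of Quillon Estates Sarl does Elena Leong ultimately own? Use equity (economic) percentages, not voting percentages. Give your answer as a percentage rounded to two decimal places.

Elena reaches Quillon along 2 paths.
Via Rowan → Juniper: 85% × 70% × 91% = 54.145%.
Via Juniper: 14% × 91% = 12.74%.
Total: 54.145% + 12.74% = 66.885%.
Rounded: 66.89%.

66.89%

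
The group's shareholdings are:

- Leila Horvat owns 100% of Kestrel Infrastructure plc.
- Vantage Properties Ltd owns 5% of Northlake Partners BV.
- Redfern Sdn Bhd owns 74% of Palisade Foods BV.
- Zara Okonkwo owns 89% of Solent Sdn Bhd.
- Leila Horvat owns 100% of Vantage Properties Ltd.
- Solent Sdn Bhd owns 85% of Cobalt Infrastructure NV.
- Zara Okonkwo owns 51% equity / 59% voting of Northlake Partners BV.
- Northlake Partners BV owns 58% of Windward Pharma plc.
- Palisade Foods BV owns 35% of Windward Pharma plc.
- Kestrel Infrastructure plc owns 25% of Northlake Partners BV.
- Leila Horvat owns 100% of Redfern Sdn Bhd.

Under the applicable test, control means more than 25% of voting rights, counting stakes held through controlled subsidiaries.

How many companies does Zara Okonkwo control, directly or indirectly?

Zara holds 59% of Northlake, so Zara controls Northlake.
Zara holds 89% of Solent, so Zara controls Solent.
Solent holds 85% of Cobalt, so Zara controls Cobalt.
Northlake holds 58% of Windward, so Zara controls Windward.
No other company's threshold is met.
Zara controls 4 companies.

4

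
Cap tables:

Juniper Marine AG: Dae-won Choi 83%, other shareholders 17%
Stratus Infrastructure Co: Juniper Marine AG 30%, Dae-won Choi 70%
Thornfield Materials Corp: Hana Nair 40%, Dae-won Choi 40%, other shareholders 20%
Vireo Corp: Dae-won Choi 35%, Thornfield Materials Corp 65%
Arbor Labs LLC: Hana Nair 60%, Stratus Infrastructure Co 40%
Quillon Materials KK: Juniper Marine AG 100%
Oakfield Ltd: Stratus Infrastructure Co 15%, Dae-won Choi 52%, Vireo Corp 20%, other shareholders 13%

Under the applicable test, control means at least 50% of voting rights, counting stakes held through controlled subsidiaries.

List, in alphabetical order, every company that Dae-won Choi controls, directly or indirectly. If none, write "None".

Dae-won holds 83% of Juniper, so Dae-won controls Juniper.
Juniper and Dae-won together hold 30% + 70% = 100% of Stratus, so Dae-won controls Stratus.
Juniper holds 100% of Quillon, so Dae-won controls Quillon.
Stratus and Dae-won together hold 15% + 52% = 67% of Oakfield, so Dae-won controls Oakfield.
No other company's threshold is met.

Juniper Marine AG, Oakfield Ltd, Quillon Materials KK, Stratus Infrastructure Co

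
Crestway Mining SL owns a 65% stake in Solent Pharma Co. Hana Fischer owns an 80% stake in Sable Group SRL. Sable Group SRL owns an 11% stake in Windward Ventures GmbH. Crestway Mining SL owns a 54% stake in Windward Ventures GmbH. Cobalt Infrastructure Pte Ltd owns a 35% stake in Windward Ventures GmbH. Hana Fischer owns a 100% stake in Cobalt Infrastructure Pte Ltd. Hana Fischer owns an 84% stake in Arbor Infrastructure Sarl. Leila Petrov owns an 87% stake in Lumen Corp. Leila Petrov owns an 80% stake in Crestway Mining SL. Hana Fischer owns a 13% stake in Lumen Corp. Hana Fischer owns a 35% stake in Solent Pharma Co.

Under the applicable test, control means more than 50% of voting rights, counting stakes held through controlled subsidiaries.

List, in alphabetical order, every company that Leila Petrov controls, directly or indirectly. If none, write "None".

Crestway Mining SL, Lumen Corp, Solent Pharma Co, Windward Ventures GmbH

Leila holds 87% of Lumen, so Leila controls Lumen.
Leila holds 80% of Crestway, so Leila controls Crestway.
Crestway holds 54% of Windward, so Leila controls Windward.
Crestway holds 65% of Solent, so Leila controls Solent.
No other company's threshold is met.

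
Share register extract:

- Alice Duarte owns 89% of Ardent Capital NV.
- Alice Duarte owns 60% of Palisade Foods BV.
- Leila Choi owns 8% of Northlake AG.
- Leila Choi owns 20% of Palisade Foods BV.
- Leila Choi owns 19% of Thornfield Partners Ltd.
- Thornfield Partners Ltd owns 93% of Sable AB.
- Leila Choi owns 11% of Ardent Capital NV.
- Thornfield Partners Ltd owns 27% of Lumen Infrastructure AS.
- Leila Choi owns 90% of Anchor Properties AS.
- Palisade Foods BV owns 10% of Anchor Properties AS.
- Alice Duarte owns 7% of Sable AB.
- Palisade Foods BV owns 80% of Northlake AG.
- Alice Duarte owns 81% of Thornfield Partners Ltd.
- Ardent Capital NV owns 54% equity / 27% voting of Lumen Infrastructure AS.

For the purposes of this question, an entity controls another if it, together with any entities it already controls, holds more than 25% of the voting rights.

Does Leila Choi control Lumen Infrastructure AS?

Leila holds 90% of Anchor, so Leila controls Anchor.
Neither Leila nor any entity Leila controls holds any voting interest in Lumen.
So Leila does not control Lumen.

No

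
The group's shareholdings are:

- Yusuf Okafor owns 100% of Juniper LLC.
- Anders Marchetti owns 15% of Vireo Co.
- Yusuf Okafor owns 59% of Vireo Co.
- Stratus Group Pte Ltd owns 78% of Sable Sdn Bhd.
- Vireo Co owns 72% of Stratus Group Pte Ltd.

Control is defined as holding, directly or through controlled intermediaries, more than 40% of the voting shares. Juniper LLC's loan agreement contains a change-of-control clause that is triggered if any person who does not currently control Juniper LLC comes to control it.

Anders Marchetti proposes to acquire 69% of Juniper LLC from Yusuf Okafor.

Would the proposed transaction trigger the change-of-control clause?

The purchase adds only to Anders's holdings (Yusuf's stake shrinks), so Anders is the only person who could newly come to control Juniper.
Anders's largest direct stake is 15% in Vireo, which does not meet the threshold, so Anders controls no company.
Neither Anders nor any entity Anders controls holds any voting interest in Juniper.
So before the transaction, Anders does not control Juniper.
After the purchase, Anders holds 69% of Juniper directly, and Yusuf's stake falls to 31%.
Anders holds 69% of Juniper, so Anders controls Juniper.
Anders did not control Juniper before and does after, so the clause is triggered.

Yes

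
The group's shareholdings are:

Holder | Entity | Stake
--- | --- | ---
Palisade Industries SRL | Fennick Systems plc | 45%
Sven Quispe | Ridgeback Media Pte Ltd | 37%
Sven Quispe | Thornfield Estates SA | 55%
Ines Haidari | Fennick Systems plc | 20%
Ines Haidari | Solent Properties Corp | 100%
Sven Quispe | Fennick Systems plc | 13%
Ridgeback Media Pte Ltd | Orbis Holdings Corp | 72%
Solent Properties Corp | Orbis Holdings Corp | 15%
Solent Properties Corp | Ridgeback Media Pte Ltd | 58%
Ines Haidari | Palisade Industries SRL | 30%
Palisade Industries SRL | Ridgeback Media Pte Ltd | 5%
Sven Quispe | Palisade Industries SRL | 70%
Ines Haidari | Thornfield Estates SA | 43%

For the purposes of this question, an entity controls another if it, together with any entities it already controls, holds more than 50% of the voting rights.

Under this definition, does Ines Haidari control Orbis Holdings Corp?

Yes

Ines holds 100% of Solent, so Ines controls Solent.
Solent holds 58% of Ridgeback, so Ines controls Ridgeback.
Ridgeback and Solent together hold 72% + 15% = 87% of Orbis, so Ines controls Orbis.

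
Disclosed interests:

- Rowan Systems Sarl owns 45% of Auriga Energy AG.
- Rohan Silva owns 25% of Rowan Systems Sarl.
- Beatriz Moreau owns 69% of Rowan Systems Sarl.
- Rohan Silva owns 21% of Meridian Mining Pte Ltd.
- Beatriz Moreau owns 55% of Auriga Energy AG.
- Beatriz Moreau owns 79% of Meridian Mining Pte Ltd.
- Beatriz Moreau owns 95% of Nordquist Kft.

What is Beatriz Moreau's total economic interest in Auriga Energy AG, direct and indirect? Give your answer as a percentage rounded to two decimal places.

Beatriz reaches Auriga along 2 paths.
Direct stake: 55% = 55%.
Via Rowan: 69% × 45% = 31.05%.
Total: 55% + 31.05% = 86.05%.

86.05%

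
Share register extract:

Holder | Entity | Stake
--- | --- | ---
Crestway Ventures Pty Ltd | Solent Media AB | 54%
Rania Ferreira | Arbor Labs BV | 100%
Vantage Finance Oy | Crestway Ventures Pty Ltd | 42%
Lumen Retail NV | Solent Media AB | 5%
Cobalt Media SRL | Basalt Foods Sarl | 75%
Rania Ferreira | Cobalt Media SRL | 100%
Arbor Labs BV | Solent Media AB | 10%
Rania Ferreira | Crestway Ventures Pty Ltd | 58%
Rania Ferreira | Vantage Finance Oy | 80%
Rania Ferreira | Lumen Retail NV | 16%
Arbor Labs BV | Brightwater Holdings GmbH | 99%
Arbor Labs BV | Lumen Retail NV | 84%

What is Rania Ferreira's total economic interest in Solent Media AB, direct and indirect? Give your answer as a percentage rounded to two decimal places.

Rania reaches Solent along 5 paths.
Via Vantage → Crestway: 80% × 42% × 54% = 18.144%.
Via Crestway: 58% × 54% = 31.32%.
Via Lumen: 16% × 5% = 0.8%.
Via Arbor → Lumen: 100% × 84% × 5% = 4.2%.
Via Arbor: 100% × 10% = 10%.
Total: 18.144% + 31.32% + 0.8% + 4.2% + 10% = 64.464%.
Rounded: 64.46%.

64.46%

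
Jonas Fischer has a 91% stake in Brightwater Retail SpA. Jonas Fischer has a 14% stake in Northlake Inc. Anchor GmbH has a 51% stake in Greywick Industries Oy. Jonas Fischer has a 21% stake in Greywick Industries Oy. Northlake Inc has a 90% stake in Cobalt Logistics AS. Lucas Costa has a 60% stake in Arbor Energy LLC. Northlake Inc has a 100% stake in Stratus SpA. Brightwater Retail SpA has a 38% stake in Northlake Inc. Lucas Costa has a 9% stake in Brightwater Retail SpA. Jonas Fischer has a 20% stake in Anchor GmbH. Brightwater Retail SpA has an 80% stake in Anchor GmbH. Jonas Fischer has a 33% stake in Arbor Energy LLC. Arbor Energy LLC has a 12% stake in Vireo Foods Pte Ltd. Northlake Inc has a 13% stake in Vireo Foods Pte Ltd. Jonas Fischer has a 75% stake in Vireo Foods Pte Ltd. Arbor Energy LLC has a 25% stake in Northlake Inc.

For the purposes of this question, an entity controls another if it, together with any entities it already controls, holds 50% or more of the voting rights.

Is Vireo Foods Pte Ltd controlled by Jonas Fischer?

Yes

Jonas holds 91% of Brightwater, so Jonas controls Brightwater.
Jonas and Brightwater together hold 14% + 38% = 52% of Northlake, so Jonas controls Northlake.
Jonas and Northlake together hold 75% + 13% = 88% of Vireo, so Jonas controls Vireo.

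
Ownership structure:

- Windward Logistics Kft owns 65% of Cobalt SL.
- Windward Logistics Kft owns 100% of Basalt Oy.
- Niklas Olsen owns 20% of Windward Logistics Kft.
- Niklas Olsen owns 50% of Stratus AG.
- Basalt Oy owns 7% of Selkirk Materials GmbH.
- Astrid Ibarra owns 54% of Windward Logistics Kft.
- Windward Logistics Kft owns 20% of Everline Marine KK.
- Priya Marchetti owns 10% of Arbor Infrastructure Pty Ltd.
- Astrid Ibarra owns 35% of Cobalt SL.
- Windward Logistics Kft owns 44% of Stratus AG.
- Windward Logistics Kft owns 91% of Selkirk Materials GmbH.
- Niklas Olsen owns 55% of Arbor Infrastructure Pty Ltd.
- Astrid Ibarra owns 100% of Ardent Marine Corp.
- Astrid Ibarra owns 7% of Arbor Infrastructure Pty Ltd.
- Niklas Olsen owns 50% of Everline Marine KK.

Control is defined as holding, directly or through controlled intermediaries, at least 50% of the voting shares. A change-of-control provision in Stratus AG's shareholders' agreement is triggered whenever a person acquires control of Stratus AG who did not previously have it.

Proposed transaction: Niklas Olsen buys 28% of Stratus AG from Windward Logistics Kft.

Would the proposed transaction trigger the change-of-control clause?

No

The purchase adds only to Niklas's holdings (Windward's stake shrinks), so Niklas is the only person who could newly come to control Stratus.
Niklas holds 50% of Stratus, so Niklas controls Stratus.
So Niklas already controls Stratus before the transaction.
After the purchase, Niklas's direct stake in Stratus rises to 50% + 28% = 78%, and Windward's stake falls to 16%.
Niklas controlled Stratus already, so this is not a new person acquiring control; every other person's position is unchanged or reduced.
No new person acquires control, so the clause is not triggered.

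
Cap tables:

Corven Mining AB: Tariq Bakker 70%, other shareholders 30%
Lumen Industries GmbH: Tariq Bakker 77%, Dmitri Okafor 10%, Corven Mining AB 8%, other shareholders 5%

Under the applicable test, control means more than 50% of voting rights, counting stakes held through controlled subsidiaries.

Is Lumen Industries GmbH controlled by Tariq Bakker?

Yes

Tariq holds 70% of Corven, so Tariq controls Corven.
Tariq and Corven together hold 77% + 8% = 85% of Lumen, so Tariq controls Lumen.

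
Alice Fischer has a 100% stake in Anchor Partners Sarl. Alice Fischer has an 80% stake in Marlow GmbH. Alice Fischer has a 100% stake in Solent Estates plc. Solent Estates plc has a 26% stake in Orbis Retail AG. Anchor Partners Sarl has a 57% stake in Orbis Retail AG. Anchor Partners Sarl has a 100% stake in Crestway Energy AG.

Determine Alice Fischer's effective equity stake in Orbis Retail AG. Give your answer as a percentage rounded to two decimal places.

Alice reaches Orbis along 2 paths.
Via Solent: 100% × 26% = 26%.
Via Anchor: 100% × 57% = 57%.
Total: 26% + 57% = 83%.
Rounded: 83.00%.

83.00%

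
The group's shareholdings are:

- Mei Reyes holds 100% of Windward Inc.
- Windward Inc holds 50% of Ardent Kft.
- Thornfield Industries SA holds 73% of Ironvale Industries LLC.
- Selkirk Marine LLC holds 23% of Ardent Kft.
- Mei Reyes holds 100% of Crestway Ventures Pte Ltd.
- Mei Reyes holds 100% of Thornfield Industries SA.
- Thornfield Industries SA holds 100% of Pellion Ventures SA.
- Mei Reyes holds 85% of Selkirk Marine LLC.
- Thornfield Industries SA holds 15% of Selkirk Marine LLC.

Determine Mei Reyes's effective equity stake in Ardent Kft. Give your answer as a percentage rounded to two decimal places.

73.00%

Mei reaches Ardent along 3 paths.
Via Windward: 100% × 50% = 50%.
Via Selkirk: 85% × 23% = 19.55%.
Via Thornfield → Selkirk: 100% × 15% × 23% = 3.45%.
Total: 50% + 19.55% + 3.45% = 73%.
Rounded: 73.00%.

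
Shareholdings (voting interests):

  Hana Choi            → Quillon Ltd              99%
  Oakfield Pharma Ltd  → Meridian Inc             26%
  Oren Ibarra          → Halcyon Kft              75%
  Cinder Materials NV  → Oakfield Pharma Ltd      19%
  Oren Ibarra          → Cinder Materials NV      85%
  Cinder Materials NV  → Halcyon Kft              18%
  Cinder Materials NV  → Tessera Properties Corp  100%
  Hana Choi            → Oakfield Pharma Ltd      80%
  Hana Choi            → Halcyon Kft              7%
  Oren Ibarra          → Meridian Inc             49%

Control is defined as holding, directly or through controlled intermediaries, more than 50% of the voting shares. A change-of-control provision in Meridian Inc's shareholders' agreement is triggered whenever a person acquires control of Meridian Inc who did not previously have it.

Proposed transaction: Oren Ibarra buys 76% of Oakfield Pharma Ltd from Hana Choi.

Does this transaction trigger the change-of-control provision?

Yes

The purchase adds only to Oren's holdings (Hana's stake shrinks), so Oren is the only person who could newly come to control Meridian.
Oren holds 85% of Cinder, so Oren controls Cinder.
Cinder and Oren together hold 18% + 75% = 93% of Halcyon, so Oren controls Halcyon.
Cinder holds 100% of Tessera, so Oren controls Tessera.
In Meridian, Oren's side holds only 49%, not > 50%.
So before the transaction, Oren does not control Meridian.
After the purchase, Oren holds 76% of Oakfield directly, and Hana's stake falls to 4%.
Cinder and Oren together hold 19% + 76% = 95% of Oakfield, so Oren controls Oakfield.
Oakfield and Oren together hold 26% + 49% = 75% of Meridian, so Oren controls Meridian.
Oren did not control Meridian before and does after, so the clause is triggered.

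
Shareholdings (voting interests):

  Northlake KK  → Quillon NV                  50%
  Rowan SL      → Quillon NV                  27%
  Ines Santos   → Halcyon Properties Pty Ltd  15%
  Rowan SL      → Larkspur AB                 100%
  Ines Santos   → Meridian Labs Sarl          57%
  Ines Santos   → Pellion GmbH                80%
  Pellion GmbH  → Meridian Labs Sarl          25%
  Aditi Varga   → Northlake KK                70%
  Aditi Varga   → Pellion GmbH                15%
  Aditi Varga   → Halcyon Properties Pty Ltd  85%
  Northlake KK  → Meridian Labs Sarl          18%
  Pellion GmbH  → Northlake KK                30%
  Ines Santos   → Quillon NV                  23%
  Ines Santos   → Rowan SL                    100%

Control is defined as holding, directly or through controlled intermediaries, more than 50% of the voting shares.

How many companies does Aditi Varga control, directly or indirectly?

Aditi holds 85% of Halcyon, so Aditi controls Halcyon.
Aditi holds 70% of Northlake, so Aditi controls Northlake.
No other company's threshold is met.
Aditi controls 2 companies.

2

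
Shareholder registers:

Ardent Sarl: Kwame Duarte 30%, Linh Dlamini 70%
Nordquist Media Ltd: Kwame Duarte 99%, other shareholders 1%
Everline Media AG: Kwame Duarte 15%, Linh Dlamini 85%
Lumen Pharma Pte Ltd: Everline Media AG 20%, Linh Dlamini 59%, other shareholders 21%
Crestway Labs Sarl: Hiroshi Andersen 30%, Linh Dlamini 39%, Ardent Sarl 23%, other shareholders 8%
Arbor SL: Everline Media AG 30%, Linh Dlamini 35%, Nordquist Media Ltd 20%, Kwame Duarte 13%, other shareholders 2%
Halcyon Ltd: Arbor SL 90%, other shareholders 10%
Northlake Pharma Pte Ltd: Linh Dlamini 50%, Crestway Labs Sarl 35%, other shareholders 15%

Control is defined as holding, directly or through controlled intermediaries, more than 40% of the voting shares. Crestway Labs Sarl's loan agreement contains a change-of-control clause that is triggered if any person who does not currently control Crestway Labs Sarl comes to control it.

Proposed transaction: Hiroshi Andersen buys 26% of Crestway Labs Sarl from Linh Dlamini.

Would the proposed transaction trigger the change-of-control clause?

Yes

The purchase adds only to Hiroshi's holdings (Linh's stake shrinks), so Hiroshi is the only person who could newly come to control Crestway.
Hiroshi's largest direct stake is 30% in Crestway, which does not meet the threshold, so Hiroshi controls no company.
In Crestway, Hiroshi's side holds only 30%, not > 40%.
So before the transaction, Hiroshi does not control Crestway.
After the purchase, Hiroshi's direct stake in Crestway rises to 30% + 26% = 56%, and Linh's stake falls to 13%.
Hiroshi holds 56% of Crestway, so Hiroshi controls Crestway.
Hiroshi did not control Crestway before and does after, so the clause is triggered.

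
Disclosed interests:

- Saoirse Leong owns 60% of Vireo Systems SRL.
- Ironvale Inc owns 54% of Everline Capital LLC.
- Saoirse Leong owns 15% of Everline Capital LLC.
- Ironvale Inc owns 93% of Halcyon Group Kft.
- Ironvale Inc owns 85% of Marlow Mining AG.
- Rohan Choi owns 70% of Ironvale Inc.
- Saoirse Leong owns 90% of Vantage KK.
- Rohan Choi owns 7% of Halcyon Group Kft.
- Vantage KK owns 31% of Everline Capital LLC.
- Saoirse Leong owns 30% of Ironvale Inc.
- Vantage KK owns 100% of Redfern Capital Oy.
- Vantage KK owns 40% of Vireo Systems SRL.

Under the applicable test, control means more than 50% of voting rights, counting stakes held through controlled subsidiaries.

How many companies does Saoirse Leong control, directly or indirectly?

Saoirse holds 90% of Vantage, so Saoirse controls Vantage.
Vantage and Saoirse together hold 40% + 60% = 100% of Vireo, so Saoirse controls Vireo.
Vantage holds 100% of Redfern, so Saoirse controls Redfern.
No other company's threshold is met.
Saoirse controls 3 companies.

3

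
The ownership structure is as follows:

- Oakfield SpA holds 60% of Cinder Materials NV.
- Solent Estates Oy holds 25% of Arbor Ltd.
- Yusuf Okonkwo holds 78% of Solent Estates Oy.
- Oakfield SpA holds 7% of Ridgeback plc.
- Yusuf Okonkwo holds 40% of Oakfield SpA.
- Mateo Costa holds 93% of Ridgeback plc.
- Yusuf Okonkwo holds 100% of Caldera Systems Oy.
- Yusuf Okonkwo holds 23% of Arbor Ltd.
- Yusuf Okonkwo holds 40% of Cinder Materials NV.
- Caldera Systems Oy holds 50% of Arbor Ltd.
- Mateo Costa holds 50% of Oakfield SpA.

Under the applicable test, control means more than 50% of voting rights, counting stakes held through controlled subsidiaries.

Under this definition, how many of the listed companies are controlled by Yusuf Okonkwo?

3

Yusuf holds 78% of Solent, so Yusuf controls Solent.
Yusuf holds 100% of Caldera, so Yusuf controls Caldera.
Solent and Yusuf and Caldera together hold 25% + 23% + 50% = 98% of Arbor, so Yusuf controls Arbor.
No other company's threshold is met.
Yusuf controls 3 companies.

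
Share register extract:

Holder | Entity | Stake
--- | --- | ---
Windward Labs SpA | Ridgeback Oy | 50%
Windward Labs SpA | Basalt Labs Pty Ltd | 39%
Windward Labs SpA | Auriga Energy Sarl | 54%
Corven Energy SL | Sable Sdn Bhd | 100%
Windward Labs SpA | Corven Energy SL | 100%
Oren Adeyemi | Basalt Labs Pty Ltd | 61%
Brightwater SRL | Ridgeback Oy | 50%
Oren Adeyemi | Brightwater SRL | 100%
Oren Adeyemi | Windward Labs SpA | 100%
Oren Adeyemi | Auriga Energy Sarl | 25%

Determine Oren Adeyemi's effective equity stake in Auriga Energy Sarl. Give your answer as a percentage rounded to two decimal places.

79.00%

Oren reaches Auriga along 2 paths.
Direct stake: 25% = 25%.
Via Windward: 100% × 54% = 54%.
Total: 25% + 54% = 79%.
Rounded: 79.00%.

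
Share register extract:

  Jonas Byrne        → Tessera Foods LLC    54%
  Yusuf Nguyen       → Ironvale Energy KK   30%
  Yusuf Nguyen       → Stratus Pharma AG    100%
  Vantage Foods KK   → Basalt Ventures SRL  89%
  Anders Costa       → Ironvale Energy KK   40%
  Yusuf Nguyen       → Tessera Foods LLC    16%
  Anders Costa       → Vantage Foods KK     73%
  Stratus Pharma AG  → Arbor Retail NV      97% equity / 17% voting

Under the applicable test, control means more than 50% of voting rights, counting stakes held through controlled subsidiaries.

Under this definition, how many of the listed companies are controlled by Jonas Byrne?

Jonas holds 54% of Tessera, so Jonas controls Tessera.
No other company's threshold is met.
Jonas controls 1 company.

1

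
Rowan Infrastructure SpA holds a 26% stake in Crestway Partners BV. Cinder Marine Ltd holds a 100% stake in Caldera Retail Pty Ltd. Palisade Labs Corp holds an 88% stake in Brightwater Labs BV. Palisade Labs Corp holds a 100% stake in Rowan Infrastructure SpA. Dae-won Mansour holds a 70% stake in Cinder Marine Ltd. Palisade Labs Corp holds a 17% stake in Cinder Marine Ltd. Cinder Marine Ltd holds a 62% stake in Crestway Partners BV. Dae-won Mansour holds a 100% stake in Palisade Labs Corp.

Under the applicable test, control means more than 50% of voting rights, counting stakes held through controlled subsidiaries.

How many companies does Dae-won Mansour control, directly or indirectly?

6

Dae-won holds 100% of Palisade, so Dae-won controls Palisade.
Palisade holds 100% of Rowan, so Dae-won controls Rowan.
Dae-won and Palisade together hold 70% + 17% = 87% of Cinder, so Dae-won controls Cinder.
Cinder and Rowan together hold 62% + 26% = 88% of Crestway, so Dae-won controls Crestway.
Cinder holds 100% of Caldera, so Dae-won controls Caldera.
Palisade holds 88% of Brightwater, so Dae-won controls Brightwater.
Dae-won controls 6 companies.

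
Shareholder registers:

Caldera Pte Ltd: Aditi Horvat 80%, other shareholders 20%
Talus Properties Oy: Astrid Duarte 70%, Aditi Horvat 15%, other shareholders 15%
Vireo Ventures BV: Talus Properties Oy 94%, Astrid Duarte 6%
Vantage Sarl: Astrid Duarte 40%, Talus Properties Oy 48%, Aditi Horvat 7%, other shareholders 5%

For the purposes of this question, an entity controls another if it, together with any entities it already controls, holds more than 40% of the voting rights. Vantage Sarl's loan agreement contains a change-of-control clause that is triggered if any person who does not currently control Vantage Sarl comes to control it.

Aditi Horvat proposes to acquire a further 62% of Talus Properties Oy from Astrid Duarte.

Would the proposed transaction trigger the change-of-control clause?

Yes

The purchase adds only to Aditi's holdings (Astrid's stake shrinks), so Aditi is the only person who could newly come to control Vantage.
Aditi holds 80% of Caldera, so Aditi controls Caldera.
In Vantage, Aditi's side holds only 7%, not > 40%.
So before the transaction, Aditi does not control Vantage.
After the purchase, Aditi's direct stake in Talus rises to 15% + 62% = 77%, and Astrid's stake falls to 8%.
Aditi holds 77% of Talus, so Aditi controls Talus.
Talus and Aditi together hold 48% + 7% = 55% of Vantage, so Aditi controls Vantage.
Aditi did not control Vantage before and does after, so the clause is triggered.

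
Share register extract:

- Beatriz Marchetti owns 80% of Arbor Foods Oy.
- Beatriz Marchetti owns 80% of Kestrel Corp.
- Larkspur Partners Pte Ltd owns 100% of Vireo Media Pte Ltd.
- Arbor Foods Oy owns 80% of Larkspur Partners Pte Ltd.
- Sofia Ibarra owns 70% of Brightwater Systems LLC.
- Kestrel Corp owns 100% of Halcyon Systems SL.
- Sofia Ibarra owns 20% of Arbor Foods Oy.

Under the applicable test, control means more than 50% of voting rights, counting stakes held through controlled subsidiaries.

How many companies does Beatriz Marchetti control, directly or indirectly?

5

Beatriz holds 80% of Kestrel, so Beatriz controls Kestrel.
Beatriz holds 80% of Arbor, so Beatriz controls Arbor.
Kestrel holds 100% of Halcyon, so Beatriz controls Halcyon.
Arbor holds 80% of Larkspur, so Beatriz controls Larkspur.
Larkspur holds 100% of Vireo, so Beatriz controls Vireo.
No other company's threshold is met.
Beatriz controls 5 companies.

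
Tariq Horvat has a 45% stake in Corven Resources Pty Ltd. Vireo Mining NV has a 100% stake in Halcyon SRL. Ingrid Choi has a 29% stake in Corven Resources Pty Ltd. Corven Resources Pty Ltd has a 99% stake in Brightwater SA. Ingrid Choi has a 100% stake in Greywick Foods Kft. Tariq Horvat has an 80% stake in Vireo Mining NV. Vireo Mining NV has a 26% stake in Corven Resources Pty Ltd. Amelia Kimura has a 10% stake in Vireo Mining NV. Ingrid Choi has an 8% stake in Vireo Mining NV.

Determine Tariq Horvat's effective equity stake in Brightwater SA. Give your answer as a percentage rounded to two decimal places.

65.14%

Tariq reaches Brightwater along 2 paths.
Via Corven: 45% × 99% = 44.55%.
Via Vireo → Corven: 80% × 26% × 99% = 20.592%.
Total: 44.55% + 20.592% = 65.142%.
Rounded: 65.14%.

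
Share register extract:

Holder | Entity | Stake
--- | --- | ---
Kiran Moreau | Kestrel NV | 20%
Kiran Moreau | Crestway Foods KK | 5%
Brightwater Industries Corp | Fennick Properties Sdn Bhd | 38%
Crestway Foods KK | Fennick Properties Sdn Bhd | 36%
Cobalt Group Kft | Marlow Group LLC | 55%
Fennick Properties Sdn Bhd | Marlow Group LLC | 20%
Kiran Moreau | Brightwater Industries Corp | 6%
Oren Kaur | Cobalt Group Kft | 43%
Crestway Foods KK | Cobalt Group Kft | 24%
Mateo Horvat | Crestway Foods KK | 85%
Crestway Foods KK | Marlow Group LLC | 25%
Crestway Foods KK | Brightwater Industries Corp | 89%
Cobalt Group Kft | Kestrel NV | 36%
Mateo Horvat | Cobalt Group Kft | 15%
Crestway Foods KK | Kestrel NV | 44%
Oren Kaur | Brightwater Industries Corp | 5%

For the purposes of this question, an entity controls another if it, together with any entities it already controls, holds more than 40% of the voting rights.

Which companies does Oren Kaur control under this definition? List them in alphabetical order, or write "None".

Cobalt Group Kft, Marlow Group LLC

Oren holds 43% of Cobalt, so Oren controls Cobalt.
Cobalt holds 55% of Marlow, so Oren controls Marlow.
No other company's threshold is met.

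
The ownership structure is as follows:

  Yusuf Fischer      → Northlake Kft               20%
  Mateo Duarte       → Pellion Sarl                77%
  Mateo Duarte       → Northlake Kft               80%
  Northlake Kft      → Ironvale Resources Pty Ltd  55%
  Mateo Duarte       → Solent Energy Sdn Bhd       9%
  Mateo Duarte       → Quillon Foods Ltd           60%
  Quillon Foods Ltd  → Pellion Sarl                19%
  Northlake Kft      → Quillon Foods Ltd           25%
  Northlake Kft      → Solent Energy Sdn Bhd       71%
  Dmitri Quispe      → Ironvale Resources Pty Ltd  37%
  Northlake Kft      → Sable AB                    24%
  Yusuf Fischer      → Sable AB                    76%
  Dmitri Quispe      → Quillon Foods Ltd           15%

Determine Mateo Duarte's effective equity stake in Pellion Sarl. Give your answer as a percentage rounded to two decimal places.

Mateo reaches Pellion along 3 paths.
Direct stake: 77% = 77%.
Via Northlake → Quillon: 80% × 25% × 19% = 3.8%.
Via Quillon: 60% × 19% = 11.4%.
Total: 77% + 3.8% + 11.4% = 92.2%.
Rounded: 92.20%.

92.20%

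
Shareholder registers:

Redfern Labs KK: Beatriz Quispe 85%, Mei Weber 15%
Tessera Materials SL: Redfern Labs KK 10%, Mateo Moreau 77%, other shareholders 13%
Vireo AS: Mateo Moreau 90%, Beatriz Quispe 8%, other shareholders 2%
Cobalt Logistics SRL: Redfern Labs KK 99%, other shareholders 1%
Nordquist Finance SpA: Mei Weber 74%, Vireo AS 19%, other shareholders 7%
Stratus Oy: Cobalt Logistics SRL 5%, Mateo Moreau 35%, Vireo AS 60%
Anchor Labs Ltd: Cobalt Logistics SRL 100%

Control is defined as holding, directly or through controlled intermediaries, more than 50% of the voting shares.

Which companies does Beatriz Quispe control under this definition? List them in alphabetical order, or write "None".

Anchor Labs Ltd, Cobalt Logistics SRL, Redfern Labs KK

Beatriz holds 85% of Redfern, so Beatriz controls Redfern.
Redfern holds 99% of Cobalt, so Beatriz controls Cobalt.
Cobalt holds 100% of Anchor, so Beatriz controls Anchor.
No other company's threshold is met.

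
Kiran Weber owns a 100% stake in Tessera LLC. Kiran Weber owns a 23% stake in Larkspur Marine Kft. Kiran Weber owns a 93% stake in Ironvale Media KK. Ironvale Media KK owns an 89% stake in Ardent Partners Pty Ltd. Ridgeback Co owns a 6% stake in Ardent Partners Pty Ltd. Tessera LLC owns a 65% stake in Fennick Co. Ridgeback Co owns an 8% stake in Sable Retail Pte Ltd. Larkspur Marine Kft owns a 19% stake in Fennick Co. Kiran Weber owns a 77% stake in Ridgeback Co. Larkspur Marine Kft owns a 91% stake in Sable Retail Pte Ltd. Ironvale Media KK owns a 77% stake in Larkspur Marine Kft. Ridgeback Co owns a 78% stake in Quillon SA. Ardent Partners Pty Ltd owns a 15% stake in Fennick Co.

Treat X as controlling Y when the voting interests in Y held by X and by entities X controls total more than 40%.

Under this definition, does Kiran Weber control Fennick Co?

Yes

Kiran holds 100% of Tessera, so Kiran controls Tessera.
Kiran holds 93% of Ironvale, so Kiran controls Ironvale.
Ironvale and Kiran together hold 77% + 23% = 100% of Larkspur, so Kiran controls Larkspur.
Kiran holds 77% of Ridgeback, so Kiran controls Ridgeback.
Ironvale and Ridgeback together hold 89% + 6% = 95% of Ardent, so Kiran controls Ardent.
Larkspur and Tessera and Ardent together hold 19% + 65% + 15% = 99% of Fennick, so Kiran controls Fennick.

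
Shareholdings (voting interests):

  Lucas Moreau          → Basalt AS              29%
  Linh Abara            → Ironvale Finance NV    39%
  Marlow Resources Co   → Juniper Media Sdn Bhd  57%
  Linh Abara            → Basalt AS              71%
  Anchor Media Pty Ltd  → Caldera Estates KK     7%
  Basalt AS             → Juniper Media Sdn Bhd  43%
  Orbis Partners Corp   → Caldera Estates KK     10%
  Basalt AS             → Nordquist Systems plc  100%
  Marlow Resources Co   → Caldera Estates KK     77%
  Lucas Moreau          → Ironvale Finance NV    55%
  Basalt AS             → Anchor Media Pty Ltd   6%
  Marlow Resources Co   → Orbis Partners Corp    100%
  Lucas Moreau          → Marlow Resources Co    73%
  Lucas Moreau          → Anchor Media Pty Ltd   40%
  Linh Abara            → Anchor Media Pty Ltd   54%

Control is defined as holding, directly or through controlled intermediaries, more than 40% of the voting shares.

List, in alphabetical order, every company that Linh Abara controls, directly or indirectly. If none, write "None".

Anchor Media Pty Ltd, Basalt AS, Juniper Media Sdn Bhd, Nordquist Systems plc

Linh holds 71% of Basalt, so Linh controls Basalt.
Linh and Basalt together hold 54% + 6% = 60% of Anchor, so Linh controls Anchor.
Basalt holds 43% of Juniper, so Linh controls Juniper.
Basalt holds 100% of Nordquist, so Linh controls Nordquist.
No other company's threshold is met.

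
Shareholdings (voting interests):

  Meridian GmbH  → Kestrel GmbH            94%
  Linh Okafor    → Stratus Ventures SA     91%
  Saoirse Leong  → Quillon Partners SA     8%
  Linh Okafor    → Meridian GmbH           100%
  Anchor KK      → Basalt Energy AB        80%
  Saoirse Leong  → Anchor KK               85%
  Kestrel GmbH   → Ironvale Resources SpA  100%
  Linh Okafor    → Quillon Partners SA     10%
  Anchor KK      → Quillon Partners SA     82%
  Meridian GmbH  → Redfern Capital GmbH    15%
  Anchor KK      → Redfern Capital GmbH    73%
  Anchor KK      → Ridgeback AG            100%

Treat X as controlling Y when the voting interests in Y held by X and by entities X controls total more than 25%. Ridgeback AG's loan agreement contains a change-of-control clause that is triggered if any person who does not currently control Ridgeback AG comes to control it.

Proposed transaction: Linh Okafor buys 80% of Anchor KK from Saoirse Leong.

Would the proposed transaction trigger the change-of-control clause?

Yes

The purchase adds only to Linh's holdings (Saoirse's stake shrinks), so Linh is the only person who could newly come to control Ridgeback.
Linh holds 91% of Stratus, so Linh controls Stratus.
Linh holds 100% of Meridian, so Linh controls Meridian.
Meridian holds 94% of Kestrel, so Linh controls Kestrel.
Kestrel holds 100% of Ironvale, so Linh controls Ironvale.
Neither Linh nor any entity Linh controls holds any voting interest in Ridgeback.
So before the transaction, Linh does not control Ridgeback.
After the purchase, Linh holds 80% of Anchor directly, and Saoirse's stake falls to 5%.
Linh holds 80% of Anchor, so Linh controls Anchor.
Anchor holds 100% of Ridgeback, so Linh controls Ridgeback.
Linh did not control Ridgeback before and does after, so the clause is triggered.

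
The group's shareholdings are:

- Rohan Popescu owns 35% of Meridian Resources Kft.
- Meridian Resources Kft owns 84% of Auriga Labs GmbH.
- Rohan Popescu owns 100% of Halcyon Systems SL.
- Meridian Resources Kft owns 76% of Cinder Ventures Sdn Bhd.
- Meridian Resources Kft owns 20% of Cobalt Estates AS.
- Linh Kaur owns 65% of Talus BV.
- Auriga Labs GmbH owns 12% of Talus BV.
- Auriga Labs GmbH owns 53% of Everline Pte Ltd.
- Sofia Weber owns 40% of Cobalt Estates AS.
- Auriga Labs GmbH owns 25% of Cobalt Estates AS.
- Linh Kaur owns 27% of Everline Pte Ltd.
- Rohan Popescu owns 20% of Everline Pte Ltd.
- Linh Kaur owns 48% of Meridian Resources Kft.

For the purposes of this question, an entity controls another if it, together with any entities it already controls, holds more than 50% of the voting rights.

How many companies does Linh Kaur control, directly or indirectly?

Linh holds 65% of Talus, so Linh controls Talus.
No other company's threshold is met.
Linh controls 1 company.

1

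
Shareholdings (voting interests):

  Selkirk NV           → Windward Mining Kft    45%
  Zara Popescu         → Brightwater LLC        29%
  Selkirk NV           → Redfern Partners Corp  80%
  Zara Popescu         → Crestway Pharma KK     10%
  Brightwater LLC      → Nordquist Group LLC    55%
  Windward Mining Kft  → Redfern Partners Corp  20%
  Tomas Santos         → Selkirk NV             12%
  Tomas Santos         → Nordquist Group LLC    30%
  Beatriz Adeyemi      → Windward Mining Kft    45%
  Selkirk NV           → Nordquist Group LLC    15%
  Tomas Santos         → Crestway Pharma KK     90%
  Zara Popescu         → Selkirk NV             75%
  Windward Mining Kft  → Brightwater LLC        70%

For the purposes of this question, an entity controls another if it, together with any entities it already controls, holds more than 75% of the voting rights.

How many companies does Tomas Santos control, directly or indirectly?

Tomas holds 90% of Crestway, so Tomas controls Crestway.
No other company's threshold is met.
Tomas controls 1 company.

1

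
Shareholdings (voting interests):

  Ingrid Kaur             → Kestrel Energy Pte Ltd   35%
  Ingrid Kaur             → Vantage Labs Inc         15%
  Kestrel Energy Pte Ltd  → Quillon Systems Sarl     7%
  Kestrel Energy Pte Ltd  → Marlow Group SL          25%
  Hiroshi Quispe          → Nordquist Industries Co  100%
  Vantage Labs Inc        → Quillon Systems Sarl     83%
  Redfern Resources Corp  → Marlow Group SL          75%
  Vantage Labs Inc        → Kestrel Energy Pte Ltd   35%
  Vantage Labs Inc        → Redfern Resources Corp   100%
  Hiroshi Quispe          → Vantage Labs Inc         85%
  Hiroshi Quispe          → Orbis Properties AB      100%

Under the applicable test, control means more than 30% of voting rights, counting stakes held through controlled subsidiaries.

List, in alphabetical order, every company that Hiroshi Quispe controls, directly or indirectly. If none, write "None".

Hiroshi holds 85% of Vantage, so Hiroshi controls Vantage.
Hiroshi holds 100% of Orbis, so Hiroshi controls Orbis.
Hiroshi holds 100% of Nordquist, so Hiroshi controls Nordquist.
Vantage holds 35% of Kestrel, so Hiroshi controls Kestrel.
Vantage holds 100% of Redfern, so Hiroshi controls Redfern.
Redfern and Kestrel together hold 75% + 25% = 100% of Marlow, so Hiroshi controls Marlow.
Kestrel and Vantage together hold 7% + 83% = 90% of Quillon, so Hiroshi controls Quillon.

Kestrel Energy Pte Ltd, Marlow Group SL, Nordquist Industries Co, Orbis Properties AB, Quillon Systems Sarl, Redfern Resources Corp, Vantage Labs Inc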